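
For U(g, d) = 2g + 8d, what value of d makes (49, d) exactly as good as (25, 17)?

U(25, 17) = 186.
Set U(49, d) = 186 and solve.
2·49 + 8d = 186 ⇒ 8d = 88 ⇒ d = 11.
Check: U(49, 11) = 186.

d = 11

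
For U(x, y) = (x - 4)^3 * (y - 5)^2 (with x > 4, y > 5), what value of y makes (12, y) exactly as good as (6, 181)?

U(6, 181) = 247808.
Set U(12, y) = 247808 and solve.
With x = 12: (12 − 4)^3 = 512, so (y − 5)^2 = 247808/512 = 484.
Taking the square root (with y > 5): y − 5 = 22, so y = 27.
Check: U(12, 27) = 247808.

y = 27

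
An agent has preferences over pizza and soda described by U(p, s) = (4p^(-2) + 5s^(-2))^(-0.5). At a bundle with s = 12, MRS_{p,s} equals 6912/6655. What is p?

For CES with ρ = -2, MRS = (4/5)·(s/p)^3.
Setting (4/5)·(12/p)^3 = 6912/6655 gives (12/p)^3 = 1728/1331, so 12/p = 12/11 and p = 11.

p = 11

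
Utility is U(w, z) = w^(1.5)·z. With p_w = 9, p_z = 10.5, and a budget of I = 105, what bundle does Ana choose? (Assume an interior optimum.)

w* = 7, z* = 4

MU_w = 1.5·√w·z and MU_z = w^(1.5).
MRS = MU_w/MU_z = (1.5)·z/w.
Tangency: set MRS = p_w/p_z = 9/10.5 = 6/7.
So (1.5)·z/w = 6/7, i.e. z = (4/7)·w.
Substitute into the budget 9·w + 10.5·z = 105: 15·w = 105, so w* = 7.
Then z* = (4/7)·7 = 4.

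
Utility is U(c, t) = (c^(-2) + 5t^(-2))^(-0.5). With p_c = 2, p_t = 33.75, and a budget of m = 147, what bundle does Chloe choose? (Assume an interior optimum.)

For CES with ρ = -2, MRS = (1/5)·(t/c)^3.
Tangency: set MRS = p_c/p_t = 2/33.75 = 8/135.
So (t/c)^3 = 8/27; taking the cube root, t/c = 2/3, i.e. t = (2/3)·c.
Substitute into the budget 2·c + 33.75·t = 147: 24.5·c = 147, so c* = 6 and t* = (2/3)·6 = 4.

c* = 6, t* = 4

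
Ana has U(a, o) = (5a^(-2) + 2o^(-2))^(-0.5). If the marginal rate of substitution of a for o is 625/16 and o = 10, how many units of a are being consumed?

a = 4

For CES with ρ = -2, MRS = (5/2)·(o/a)^3.
Setting (5/2)·(10/a)^3 = 625/16 gives (10/a)^3 = 15.625, so 10/a = 2.5 and a = 4.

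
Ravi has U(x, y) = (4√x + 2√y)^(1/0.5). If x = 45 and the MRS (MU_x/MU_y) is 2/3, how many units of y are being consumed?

For CES with ρ = 0.5, MRS = (4/2)·√(y/x).
Setting (4/2)·√(y/45) = 2/3 gives √(y/45) = 1/3, so y/45 = 1/9 and y = 5.

y = 5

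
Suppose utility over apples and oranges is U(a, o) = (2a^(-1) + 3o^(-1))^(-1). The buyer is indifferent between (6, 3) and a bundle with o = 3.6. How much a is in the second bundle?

U depends on (a, o) only through S = 2a^(-1) + 3o^(-1), so equal utility means equal S. At (6, 3): S = 4/3.
With o = 3.6: 3·3.6^(-1) = 5/6, so 2a^(-1) = 4/3 − 5/6 = 0.5, i.e. a^(-1) = 0.25.
Hence a = 1/0.25 = 4.
Check: U(4, 3.6) = 0.75.

a = 4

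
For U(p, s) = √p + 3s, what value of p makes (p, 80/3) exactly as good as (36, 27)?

p = 49

U(36, 27) = 87.
Set U(p, 80/3) = 87 and solve.
With s = 80/3: √p = 87 − 3·80/3 = 7, so √p = 7 and p = 49.
Check: U(49, 80/3) = 87.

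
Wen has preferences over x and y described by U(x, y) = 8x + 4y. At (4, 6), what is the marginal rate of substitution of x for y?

MRS = 2

MU_x = 8, MU_y = 4, so MRS = 8/4 = 2 at every bundle.
At (4, 6): MRS = 2.
So at (4, 6) the consumer would give up 2 units of y for one more unit of x.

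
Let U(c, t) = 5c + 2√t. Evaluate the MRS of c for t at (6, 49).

MU_c = 5, MU_t = 2/(2√t).
MRS = 5 ÷ (2/(2√t)).
At (6, 49): MRS = 35.
So at (6, 49) the consumer would give up 35 units of t for one more unit of c.

MRS = 35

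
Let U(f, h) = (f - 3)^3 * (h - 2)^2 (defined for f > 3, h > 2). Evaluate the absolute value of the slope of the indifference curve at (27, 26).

MRS = 1.5

MU_f = 3·(f−3)^2·(h−2)^2, MU_h = 2·(f−3)^3·(h−2).
MRS = (3/2)·(h−2)/(f−3).
At (27, 26): MRS = 1.5.
So at (27, 26) the consumer would give up 1.5 units of h for one more unit of f.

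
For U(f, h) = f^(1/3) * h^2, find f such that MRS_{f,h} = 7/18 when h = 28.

MU_f = 1/3·f^(-2/3)·h^2 and MU_h = 2·f^(1/3)·h.
MRS = MU_f/MU_h = (1/6)·h/f.
Substitute h = 28: MRS = (14/3)/f. Setting (14/3)/f = 7/18 gives f = (14/3)/(7/18) = 12.

f = 12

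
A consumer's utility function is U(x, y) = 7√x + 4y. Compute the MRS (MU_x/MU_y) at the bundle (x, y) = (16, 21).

MRS = 7/32

MU_x = 7/(2√x), MU_y = 4.
MRS = 7/(2√x) ÷ 4.
At (16, 21): MRS = 7/32.
The indifference curve has slope −7/32 at this bundle.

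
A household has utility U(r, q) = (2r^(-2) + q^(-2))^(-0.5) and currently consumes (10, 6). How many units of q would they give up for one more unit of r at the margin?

MRS = 54/125

For CES with ρ = -2, MRS = (2/1)·(q/r)^3.
At (10, 6): MRS = 54/125.
The indifference curve has slope −54/125 at this bundle.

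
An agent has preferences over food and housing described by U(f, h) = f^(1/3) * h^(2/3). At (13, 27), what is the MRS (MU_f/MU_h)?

MU_f = 1/3·f^(-2/3)·h^(2/3) and MU_h = 2/3·f^(1/3)·h^(-1/3).
MRS = MU_f/MU_h = (0.5)·h/f.
At (13, 27): MRS = 27/26.
That is, one extra unit of f is worth 27/26 units of h at the margin.

MRS = 27/26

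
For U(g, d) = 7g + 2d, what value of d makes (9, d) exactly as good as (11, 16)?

U(11, 16) = 109.
Set U(9, d) = 109 and solve.
7·9 + 2d = 109 ⇒ 2d = 46 ⇒ d = 23.
Check: U(9, 23) = 109.

d = 23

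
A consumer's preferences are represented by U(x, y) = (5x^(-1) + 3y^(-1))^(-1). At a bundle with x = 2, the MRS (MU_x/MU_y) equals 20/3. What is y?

For CES with ρ = -1, MRS = (5/3)·(y/x)^2.
Setting (5/3)·(y/2)^2 = 20/3 gives (y/2)^2 = 4, so y/2 = 2 and y = 4.

y = 4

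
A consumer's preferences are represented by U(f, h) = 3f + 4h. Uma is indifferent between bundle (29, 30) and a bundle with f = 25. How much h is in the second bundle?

h = 33

U(29, 30) = 207.
Set U(25, h) = 207 and solve.
3·25 + 4h = 207 ⇒ 4h = 132 ⇒ h = 33.
Check: U(25, 33) = 207.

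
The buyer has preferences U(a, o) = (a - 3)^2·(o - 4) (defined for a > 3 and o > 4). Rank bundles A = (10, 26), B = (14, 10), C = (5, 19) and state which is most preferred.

Bundle A

Evaluate utility at each bundle:
U(A) = 1078.
U(B) = 726.
U(C) = 60.
Highest utility is A, so A ≻ B ≻ C.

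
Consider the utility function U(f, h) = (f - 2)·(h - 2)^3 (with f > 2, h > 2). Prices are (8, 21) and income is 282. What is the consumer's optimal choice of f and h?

MU_f = (h−2)^3, MU_h = 3·(f−2)·(h−2)^2.
MRS = (1/3)·(h−2)/(f−2).
Tangency: set MRS = p_f/p_h = 8/21.
So (1/3)·(h − 2)/(f − 2) = 8/21, i.e. (h − 2) = (8/7)·(f − 2).
Rewrite the budget in excess-of-subsistence terms: 8·(f − 2) + 21·(h − 2) = 282 − 8·2 − 21·2 = 224.
Substituting, 32·(f − 2) = 224, so f − 2 = 7 and f* = 9.
Then h − 2 = (8/7)·7 = 8, so h* = 10.

f* = 9, h* = 10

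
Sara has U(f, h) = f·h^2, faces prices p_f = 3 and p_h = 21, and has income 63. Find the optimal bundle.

MU_f = h^2 and MU_h = 2·f·h.
MRS = MU_f/MU_h = (1/2)·h/f.
Tangency: set MRS = p_f/p_h = 3/21 = 1/7.
So (1/2)·h/f = 1/7, i.e. h = (2/7)·f.
Substitute into the budget 3·f + 21·h = 63: 9·f = 63, so f* = 7.
Then h* = (2/7)·7 = 2.

f* = 7, h* = 2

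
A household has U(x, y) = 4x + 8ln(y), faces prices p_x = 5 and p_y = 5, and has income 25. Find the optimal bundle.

x* = 3, y* = 2

MU_x = 4, MU_y = 8/y.
MRS = 4 ÷ (8/y).
Tangency: set MRS = p_x/p_y = 5/5 = 1.
MRS depends only on y: 0.5·y = 1 ⇒ y* = 1/0.5 = 2.
From the budget, 5·x = 25 − 5·2 = 15, so x* = 3.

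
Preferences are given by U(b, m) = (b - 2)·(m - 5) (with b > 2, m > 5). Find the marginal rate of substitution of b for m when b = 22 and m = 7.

MRS = 0.1

MU_b = (m−5), MU_m = (b−2).
MRS = (m−5)/(b−2).
At (22, 7): MRS = 0.1.
The indifference curve has slope −0.1 at this bundle.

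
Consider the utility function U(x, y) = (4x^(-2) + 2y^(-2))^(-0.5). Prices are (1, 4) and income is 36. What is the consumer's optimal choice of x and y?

x* = 12, y* = 6

For CES with ρ = -2, MRS = (4/2)·(y/x)^3.
Tangency: set MRS = p_x/p_y = 1/4 = 0.25.
So (y/x)^3 = 0.125; taking the cube root, y/x = 0.5, i.e. y = 0.5·x.
Substitute into the budget 1·x + 4·y = 36: 3·x = 36, so x* = 12 and y* = 0.5·12 = 6.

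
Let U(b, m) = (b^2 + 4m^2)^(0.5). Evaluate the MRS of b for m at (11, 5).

MRS = 0.55

For CES with ρ = 2, MRS = (1/4)·(m/b)^(-1).
At (11, 5): MRS = 0.55.
The indifference curve has slope −0.55 at this bundle.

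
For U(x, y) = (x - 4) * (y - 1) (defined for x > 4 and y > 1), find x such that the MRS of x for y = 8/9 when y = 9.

MU_x = (y−1), MU_y = (x−4).
MRS = (y−1)/(x−4).
Substitute y = 9: MRS = 8/(x − 4). Setting this equal to 8/9 gives x − 4 = 8/(8/9) = 9, so x = 13.

x = 13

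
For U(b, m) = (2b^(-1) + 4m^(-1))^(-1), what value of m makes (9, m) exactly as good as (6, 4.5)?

U depends on (b, m) only through S = 2b^(-1) + 4m^(-1), so equal utility means equal S. At (6, 4.5): S = 11/9.
With b = 9: 2·9^(-1) = 2/9, so 4m^(-1) = 11/9 − 2/9 = 1, i.e. m^(-1) = 0.25.
Hence m = 1/0.25 = 4.
Check: U(9, 4) = 0.8182.

m = 4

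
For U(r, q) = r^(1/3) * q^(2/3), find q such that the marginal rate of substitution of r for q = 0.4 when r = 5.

MU_r = 1/3·r^(-2/3)·q^(2/3) and MU_q = 2/3·r^(1/3)·q^(-1/3).
MRS = MU_r/MU_q = (0.5)·q/r.
Substitute r = 5: MRS = q/10. Setting q/10 = 0.4 gives q = 0.4·10 = 4.

q = 4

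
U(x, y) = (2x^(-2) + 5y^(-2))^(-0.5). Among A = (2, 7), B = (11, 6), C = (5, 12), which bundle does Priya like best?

Evaluate utility at each bundle:
U(A) = 1.289.
U(B) = 2.537.
U(C) = 2.952.
Highest utility is C, so C ≻ B ≻ A.

Bundle C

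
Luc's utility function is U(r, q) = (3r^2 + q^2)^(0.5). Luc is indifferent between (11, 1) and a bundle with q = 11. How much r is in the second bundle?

U depends on (r, q) only through S = 3r^2 + q^2, so equal utility means equal S. At (11, 1): S = 364.
With q = 11: 11^2 = 121, so 3r^2 = 364 − 121 = 243, i.e. r^2 = 81.
Hence r = √81 = 9.
Check: U(9, 11) = 19.0788.

r = 9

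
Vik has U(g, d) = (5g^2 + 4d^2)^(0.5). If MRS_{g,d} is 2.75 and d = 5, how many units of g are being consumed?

g = 11

For CES with ρ = 2, MRS = (5/4)·(d/g)^(-1).
Setting (5/4)·(5/g)^(-1) = 2.75 gives (5/g)^(-1) = 2.2, so 5/g = 5/11 and g = 11.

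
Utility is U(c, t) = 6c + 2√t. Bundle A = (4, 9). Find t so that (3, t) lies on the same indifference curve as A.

t = 36

U(4, 9) = 30.
Set U(3, t) = 30 and solve.
With c = 3: 2√t = 30 − 6·3 = 12, so √t = 6 and t = 36.
Check: U(3, 36) = 30.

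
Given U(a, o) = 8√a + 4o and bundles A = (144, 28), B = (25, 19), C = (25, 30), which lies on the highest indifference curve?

Bundle A

Evaluate utility at each bundle:
U(A) = 208.000.
U(B) = 116.000.
U(C) = 160.000.
Highest utility is A, so A ≻ C ≻ B.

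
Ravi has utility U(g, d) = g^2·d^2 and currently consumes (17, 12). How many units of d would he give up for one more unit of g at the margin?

MU_g = 2·g·d^2 and MU_d = 2·g^2·d.
MRS = MU_g/MU_d = d/g.
At (17, 12): MRS = 12/17.
The indifference curve has slope −12/17 at this bundle.

MRS = 12/17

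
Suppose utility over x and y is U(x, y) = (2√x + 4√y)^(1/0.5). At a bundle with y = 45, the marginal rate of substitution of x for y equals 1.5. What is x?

For CES with ρ = 0.5, MRS = (2/4)·√(y/x).
Setting (2/4)·√(45/x) = 1.5 gives √(45/x) = 3, so 45/x = 9 and x = 5.

x = 5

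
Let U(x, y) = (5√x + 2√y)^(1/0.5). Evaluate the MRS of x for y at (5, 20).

For CES with ρ = 0.5, MRS = (5/2)·√(y/x).
At (5, 20): MRS = 5.
That is, one extra unit of x is worth 5 units of y at the margin.

MRS = 5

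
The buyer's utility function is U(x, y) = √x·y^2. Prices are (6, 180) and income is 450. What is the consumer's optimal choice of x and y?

x* = 15, y* = 2

MU_x = 0.5·x^(-0.5)·y^2 and MU_y = 2·√x·y.
MRS = MU_x/MU_y = (0.25)·y/x.
Tangency: set MRS = p_x/p_y = 6/180 = 1/30.
So (0.25)·y/x = 1/30, i.e. y = (2/15)·x.
Substitute into the budget 6·x + 180·y = 450: 30·x = 450, so x* = 15.
Then y* = (2/15)·15 = 2.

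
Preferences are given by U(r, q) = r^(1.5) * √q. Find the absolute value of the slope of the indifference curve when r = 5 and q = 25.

MU_r = 1.5·√r·√q and MU_q = 0.5·r^(1.5)·q^(-0.5).
MRS = MU_r/MU_q = (3)·q/r.
At (5, 25): MRS = 15.
That is, one extra unit of r is worth 15 units of q at the margin.

MRS = 15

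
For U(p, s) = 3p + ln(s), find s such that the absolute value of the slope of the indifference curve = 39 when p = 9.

s = 13

MU_p = 3, MU_s = 1/s.
MRS = 3 ÷ (1/s).
MRS depends only on s: 3·s = 39 ⇒ s = 39/3 = 13.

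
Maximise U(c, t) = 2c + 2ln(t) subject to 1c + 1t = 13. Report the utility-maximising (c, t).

MU_c = 2, MU_t = 2/t.
MRS = 2 ÷ (2/t).
Tangency: set MRS = p_c/p_t = 1/1 = 1.
MRS depends only on t: t = 1 ⇒ t* = 1.
From the budget, 1·c = 13 − 1·1 = 12, so c* = 12.

c* = 12, t* = 1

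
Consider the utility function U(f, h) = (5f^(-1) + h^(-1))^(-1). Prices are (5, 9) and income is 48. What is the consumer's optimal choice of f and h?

f* = 6, h* = 2

For CES with ρ = -1, MRS = (5/1)·(h/f)^2.
Tangency: set MRS = p_f/p_h = 5/9.
So (h/f)^2 = 1/9; taking the square root, h/f = 1/3, i.e. h = (1/3)·f.
Substitute into the budget 5·f + 9·h = 48: 8·f = 48, so f* = 6 and h* = (1/3)·6 = 2.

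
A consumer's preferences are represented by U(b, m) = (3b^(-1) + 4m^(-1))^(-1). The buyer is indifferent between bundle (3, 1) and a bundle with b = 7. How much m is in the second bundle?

m = 0.875

U depends on (b, m) only through S = 3b^(-1) + 4m^(-1), so equal utility means equal S. At (3, 1): S = 5.
With b = 7: 3·7^(-1) = 3/7, so 4m^(-1) = 5 − 3/7 = 32/7, i.e. m^(-1) = 8/7.
Hence m = 1/(8/7) = 0.875.
Check: U(7, 0.875) = 0.2.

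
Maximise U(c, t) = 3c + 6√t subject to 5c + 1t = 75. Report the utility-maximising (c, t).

MU_c = 3, MU_t = 6/(2√t).
MRS = 3 ÷ (6/(2√t)).
Tangency: set MRS = p_c/p_t = 5/1 = 5.
MRS depends only on t: √t = 5 ⇒ √t = 5 ⇒ t* = 25.
From the budget, 5·c = 75 − 1·25 = 50, so c* = 10.

c* = 10, t* = 25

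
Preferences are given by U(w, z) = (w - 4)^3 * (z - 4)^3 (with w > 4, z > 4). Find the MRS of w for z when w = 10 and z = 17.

MRS = 13/6

MU_w = 3·(w−4)^2·(z−4)^3, MU_z = 3·(w−4)^3·(z−4)^2.
MRS = (z−4)/(w−4).
At (10, 17): MRS = 13/6.
The indifference curve has slope −13/6 at this bundle.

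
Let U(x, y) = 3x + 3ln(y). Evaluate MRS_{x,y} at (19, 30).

MU_x = 3, MU_y = 3/y.
MRS = 3 ÷ (3/y).
At (19, 30): MRS = 30.
So at (19, 30) the consumer would give up 30 units of y for one more unit of x.

MRS = 30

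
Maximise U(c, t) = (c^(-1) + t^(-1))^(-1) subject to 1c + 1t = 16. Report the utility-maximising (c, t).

c* = 8, t* = 8

For CES with ρ = -1, MRS = (t/c)^2.
Tangency: set MRS = p_c/p_t = 1/1 = 1.
So (t/c)^2 = 1; taking the square root, t/c = 1, i.e. t = c.
Substitute into the budget 1·c + 1·t = 16: 2·c = 16, so c* = 8 and t* = 8.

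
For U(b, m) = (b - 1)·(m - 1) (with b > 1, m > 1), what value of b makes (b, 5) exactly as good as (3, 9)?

b = 5

U(3, 9) = 16.
Set U(b, 5) = 16 and solve.
With m = 5: (5 − 1) = 4, so (b − 1) = 16/4 = 4.
So b = 1 + 4 = 5.
Check: U(5, 5) = 16.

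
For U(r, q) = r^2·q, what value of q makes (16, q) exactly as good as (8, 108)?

U(8, 108) = 6912.
Set U(16, q) = 6912 and solve.
With r = 16: 16^2 = 256, so q = 6912/256 = 27.
Check: U(16, 27) = 6912.

q = 27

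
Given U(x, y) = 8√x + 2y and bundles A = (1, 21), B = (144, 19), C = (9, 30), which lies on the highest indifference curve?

Evaluate utility at each bundle:
U(A) = 50.000.
U(B) = 134.000.
U(C) = 84.000.
Highest utility is B, so B ≻ C ≻ A.

Bundle B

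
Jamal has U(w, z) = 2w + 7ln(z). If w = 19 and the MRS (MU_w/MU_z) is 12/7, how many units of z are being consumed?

MU_w = 2, MU_z = 7/z.
MRS = 2 ÷ (7/z).
MRS depends only on z: (2/7)·z = 12/7 ⇒ z = (12/7)/(2/7) = 6.

z = 6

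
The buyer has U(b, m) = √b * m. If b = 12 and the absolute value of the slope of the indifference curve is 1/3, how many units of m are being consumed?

m = 8

MU_b = 0.5·b^(-0.5)·m and MU_m = √b.
MRS = MU_b/MU_m = (0.5)·m/b.
Substitute b = 12: MRS = m/24. Setting m/24 = 1/3 gives m = (1/3)·24 = 8.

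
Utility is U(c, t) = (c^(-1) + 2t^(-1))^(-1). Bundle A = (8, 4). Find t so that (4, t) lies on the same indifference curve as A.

U depends on (c, t) only through S = c^(-1) + 2t^(-1), so equal utility means equal S. At (8, 4): S = 0.625.
With c = 4: 4^(-1) = 0.25, so 2t^(-1) = 0.625 − 0.25 = 0.375, i.e. t^(-1) = 3/16.
Hence t = 1/(3/16) = 16/3.
Check: U(4, 16/3) = 1.6.

t = 16/3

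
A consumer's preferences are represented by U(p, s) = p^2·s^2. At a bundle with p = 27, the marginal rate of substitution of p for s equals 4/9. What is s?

s = 12

MU_p = 2·p·s^2 and MU_s = 2·p^2·s.
MRS = MU_p/MU_s = s/p.
Substitute p = 27: MRS = s/27. Setting s/27 = 4/9 gives s = (4/9)·27 = 12.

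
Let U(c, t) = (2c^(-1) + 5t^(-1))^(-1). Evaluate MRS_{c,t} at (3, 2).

For CES with ρ = -1, MRS = (2/5)·(t/c)^2.
At (3, 2): MRS = 8/45.
That is, one extra unit of c is worth 8/45 units of t at the margin.

MRS = 8/45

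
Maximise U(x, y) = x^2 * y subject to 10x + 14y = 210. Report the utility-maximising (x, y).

x* = 14, y* = 5

MU_x = 2·x·y and MU_y = x^2.
MRS = MU_x/MU_y = (2/1)·y/x.
Tangency: set MRS = p_x/p_y = 10/14 = 5/7.
So (2/1)·y/x = 5/7, i.e. y = (5/14)·x.
Substitute into the budget 10·x + 14·y = 210: 15·x = 210, so x* = 14.
Then y* = (5/14)·14 = 5.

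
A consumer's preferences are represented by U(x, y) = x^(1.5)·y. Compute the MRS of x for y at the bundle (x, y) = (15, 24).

MU_x = 1.5·√x·y and MU_y = x^(1.5).
MRS = MU_x/MU_y = (1.5)·y/x.
At (15, 24): MRS = 2.4.
That is, one extra unit of x is worth 2.4 units of y at the margin.

MRS = 2.4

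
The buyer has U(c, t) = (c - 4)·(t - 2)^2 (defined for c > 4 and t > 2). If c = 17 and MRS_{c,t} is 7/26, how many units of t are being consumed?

MU_c = (t−2)^2, MU_t = 2·(c−4)·(t−2).
MRS = (1/2)·(t−2)/(c−4).
Substitute c = 17: MRS = (t − 2)/26. Setting this equal to 7/26 gives t − 2 = (7/26)·26 = 7, so t = 9.

t = 9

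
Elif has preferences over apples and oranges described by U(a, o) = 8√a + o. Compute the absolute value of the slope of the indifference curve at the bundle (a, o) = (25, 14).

MU_a = 8/(2√a), MU_o = 1.
MRS = 8/(2√a) ÷ 1.
At (25, 14): MRS = 0.8.
The indifference curve has slope −0.8 at this bundle.

MRS = 0.8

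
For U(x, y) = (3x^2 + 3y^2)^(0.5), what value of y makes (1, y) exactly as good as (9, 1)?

y = 9

U depends on (x, y) only through S = 3x^2 + 3y^2, so equal utility means equal S. At (9, 1): S = 246.
With x = 1: 3·1^2 = 3, so 3y^2 = 246 − 3 = 243, i.e. y^2 = 81.
Hence y = √81 = 9.
Check: U(1, 9) = 15.6844.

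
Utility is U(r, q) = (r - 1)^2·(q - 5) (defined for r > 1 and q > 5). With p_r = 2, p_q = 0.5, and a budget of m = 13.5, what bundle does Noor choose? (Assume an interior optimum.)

r* = 4, q* = 11

MU_r = 2·(r−1)·(q−5), MU_q = (r−1)^2.
MRS = (2/1)·(q−5)/(r−1).
Tangency: set MRS = p_r/p_q = 2/0.5 = 4.
So (2/1)·(q − 5)/(r − 1) = 4, i.e. (q − 5) = 2·(r − 1).
Rewrite the budget in excess-of-subsistence terms: 2·(r − 1) + 0.5·(q − 5) = 13.5 − 2·1 − 0.5·5 = 9.
Substituting, 3·(r − 1) = 9, so r − 1 = 3 and r* = 4.
Then q − 5 = 2·3 = 6, so q* = 11.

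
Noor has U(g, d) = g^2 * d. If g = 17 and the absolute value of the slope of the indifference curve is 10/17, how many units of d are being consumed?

d = 5

MU_g = 2·g·d and MU_d = g^2.
MRS = MU_g/MU_d = (2/1)·d/g.
Substitute g = 17: MRS = d/8.5. Setting d/8.5 = 10/17 gives d = (10/17)·8.5 = 5.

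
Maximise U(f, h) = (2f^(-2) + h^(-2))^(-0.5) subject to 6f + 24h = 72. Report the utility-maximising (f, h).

For CES with ρ = -2, MRS = (2/1)·(h/f)^3.
Tangency: set MRS = p_f/p_h = 6/24 = 0.25.
So (h/f)^3 = 0.125; taking the cube root, h/f = 0.5, i.e. h = 0.5·f.
Substitute into the budget 6·f + 24·h = 72: 18·f = 72, so f* = 4 and h* = 0.5·4 = 2.

f* = 4, h* = 2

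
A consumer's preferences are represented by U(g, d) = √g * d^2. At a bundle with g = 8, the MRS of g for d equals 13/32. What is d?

MU_g = 0.5·g^(-0.5)·d^2 and MU_d = 2·√g·d.
MRS = MU_g/MU_d = (0.25)·d/g.
Substitute g = 8: MRS = d/32. Setting d/32 = 13/32 gives d = (13/32)·32 = 13.

d = 13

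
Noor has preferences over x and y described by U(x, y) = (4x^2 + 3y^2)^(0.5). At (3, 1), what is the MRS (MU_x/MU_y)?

MRS = 4

For CES with ρ = 2, MRS = (4/3)·(y/x)^(-1).
At (3, 1): MRS = 4.
The indifference curve has slope −4 at this bundle.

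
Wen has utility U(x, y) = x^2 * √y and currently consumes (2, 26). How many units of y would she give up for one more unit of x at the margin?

MRS = 52

MU_x = 2·x·√y and MU_y = 0.5·x^2·y^(-0.5).
MRS = MU_x/MU_y = (4)·y/x.
At (2, 26): MRS = 52.
That is, one extra unit of x is worth 52 units of y at the margin.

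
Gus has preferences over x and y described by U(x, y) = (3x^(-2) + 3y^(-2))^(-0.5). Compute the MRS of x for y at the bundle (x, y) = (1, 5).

MRS = 125

For CES with ρ = -2, MRS = (y/x)^3.
At (1, 5): MRS = 125.
The indifference curve has slope −125 at this bundle.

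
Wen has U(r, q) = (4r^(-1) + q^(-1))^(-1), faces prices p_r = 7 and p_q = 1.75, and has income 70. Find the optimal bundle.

For CES with ρ = -1, MRS = (4/1)·(q/r)^2.
Tangency: set MRS = p_r/p_q = 7/1.75 = 4.
So (q/r)^2 = 1; taking the square root, q/r = 1, i.e. q = r.
Substitute into the budget 7·r + 1.75·q = 70: 8.75·r = 70, so r* = 8 and q* = 8.

r* = 8, q* = 8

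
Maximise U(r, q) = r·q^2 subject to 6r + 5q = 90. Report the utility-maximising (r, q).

MU_r = q^2 and MU_q = 2·r·q.
MRS = MU_r/MU_q = (1/2)·q/r.
Tangency: set MRS = p_r/p_q = 6/5 = 1.2.
So (1/2)·q/r = 1.2, i.e. q = 2.4·r.
Substitute into the budget 6·r + 5·q = 90: 18·r = 90, so r* = 5.
Then q* = 2.4·5 = 12.

r* = 5, q* = 12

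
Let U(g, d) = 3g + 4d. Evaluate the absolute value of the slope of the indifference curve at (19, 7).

MU_g = 3, MU_d = 4, so MRS = 3/4 = 0.75 at every bundle.
At (19, 7): MRS = 0.75.
That is, one extra unit of g is worth 0.75 units of d at the margin.

MRS = 0.75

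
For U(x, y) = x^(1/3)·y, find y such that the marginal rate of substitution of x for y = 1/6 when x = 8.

MU_x = 1/3·x^(-2/3)·y and MU_y = x^(1/3).
MRS = MU_x/MU_y = (1/3)·y/x.
Substitute x = 8: MRS = y/24. Setting y/24 = 1/6 gives y = (1/6)·24 = 4.

y = 4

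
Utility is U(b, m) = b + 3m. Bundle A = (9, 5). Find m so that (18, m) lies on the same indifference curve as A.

m = 2

U(9, 5) = 24.
Set U(18, m) = 24 and solve.
18 + 3m = 24 ⇒ 3m = 6 ⇒ m = 2.
Check: U(18, 2) = 24.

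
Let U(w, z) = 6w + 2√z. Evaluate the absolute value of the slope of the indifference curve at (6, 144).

MU_w = 6, MU_z = 2/(2√z).
MRS = 6 ÷ (2/(2√z)).
At (6, 144): MRS = 72.
The indifference curve has slope −72 at this bundle.

MRS = 72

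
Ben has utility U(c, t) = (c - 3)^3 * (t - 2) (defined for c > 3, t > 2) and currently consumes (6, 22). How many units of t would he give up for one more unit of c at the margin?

MRS = 20

MU_c = 3·(c−3)^2·(t−2), MU_t = (c−3)^3.
MRS = (3/1)·(t−2)/(c−3).
At (6, 22): MRS = 20.
The indifference curve has slope −20 at this bundle.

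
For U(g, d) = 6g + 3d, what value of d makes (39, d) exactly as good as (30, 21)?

U(30, 21) = 243.
Set U(39, d) = 243 and solve.
6·39 + 3d = 243 ⇒ 3d = 9 ⇒ d = 3.
Check: U(39, 3) = 243.

d = 3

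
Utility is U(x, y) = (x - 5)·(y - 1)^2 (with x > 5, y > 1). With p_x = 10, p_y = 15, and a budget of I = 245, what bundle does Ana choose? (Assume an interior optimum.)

MU_x = (y−1)^2, MU_y = 2·(x−5)·(y−1).
MRS = (1/2)·(y−1)/(x−5).
Tangency: set MRS = p_x/p_y = 10/15 = 2/3.
So (1/2)·(y − 1)/(x − 5) = 2/3, i.e. (y − 1) = (4/3)·(x − 5).
Rewrite the budget in excess-of-subsistence terms: 10·(x − 5) + 15·(y − 1) = 245 − 10·5 − 15·1 = 180.
Substituting, 30·(x − 5) = 180, so x − 5 = 6 and x* = 11.
Then y − 1 = (4/3)·6 = 8, so y* = 9.

x* = 11, y* = 9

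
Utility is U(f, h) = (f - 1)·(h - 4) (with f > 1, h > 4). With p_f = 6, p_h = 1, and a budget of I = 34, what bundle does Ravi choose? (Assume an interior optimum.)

MU_f = (h−4), MU_h = (f−1).
MRS = (h−4)/(f−1).
Tangency: set MRS = p_f/p_h = 6/1 = 6.
So (h − 4)/(f − 1) = 6, i.e. (h − 4) = 6·(f − 1).
Rewrite the budget in excess-of-subsistence terms: 6·(f − 1) + 1·(h − 4) = 34 − 6·1 − 1·4 = 24.
Substituting, 12·(f − 1) = 24, so f − 1 = 2 and f* = 3.
Then h − 4 = 6·2 = 12, so h* = 16.

f* = 3, h* = 16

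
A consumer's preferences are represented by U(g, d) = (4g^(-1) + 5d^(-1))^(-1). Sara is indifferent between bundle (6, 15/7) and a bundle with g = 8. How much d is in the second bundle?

d = 2

U depends on (g, d) only through S = 4g^(-1) + 5d^(-1), so equal utility means equal S. At (6, 15/7): S = 3.
With g = 8: 4·8^(-1) = 0.5, so 5d^(-1) = 3 − 0.5 = 2.5, i.e. d^(-1) = 0.5.
Hence d = 1/0.5 = 2.
Check: U(8, 2) = 0.3333.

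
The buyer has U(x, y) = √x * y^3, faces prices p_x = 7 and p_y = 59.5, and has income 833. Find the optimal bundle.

x* = 17, y* = 12

MU_x = 0.5·x^(-0.5)·y^3 and MU_y = 3·√x·y^2.
MRS = MU_x/MU_y = (1/6)·y/x.
Tangency: set MRS = p_x/p_y = 7/59.5 = 2/17.
So (1/6)·y/x = 2/17, i.e. y = (12/17)·x.
Substitute into the budget 7·x + 59.5·y = 833: 49·x = 833, so x* = 17.
Then y* = (12/17)·17 = 12.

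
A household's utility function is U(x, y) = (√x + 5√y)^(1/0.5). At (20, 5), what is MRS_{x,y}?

For CES with ρ = 0.5, MRS = (1/5)·√(y/x).
At (20, 5): MRS = 0.1.
So at (20, 5) the consumer would give up 0.1 units of y for one more unit of x.

MRS = 0.1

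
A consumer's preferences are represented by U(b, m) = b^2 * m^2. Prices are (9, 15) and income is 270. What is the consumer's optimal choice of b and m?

MU_b = 2·b·m^2 and MU_m = 2·b^2·m.
MRS = MU_b/MU_m = m/b.
Tangency: set MRS = p_b/p_m = 9/15 = 0.6.
So m/b = 0.6, i.e. m = 0.6·b.
Substitute into the budget 9·b + 15·m = 270: 18·b = 270, so b* = 15.
Then m* = 0.6·15 = 9.

b* = 15, m* = 9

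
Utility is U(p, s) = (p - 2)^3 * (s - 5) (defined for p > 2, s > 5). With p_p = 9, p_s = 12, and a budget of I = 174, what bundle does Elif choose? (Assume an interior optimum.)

p* = 10, s* = 7

MU_p = 3·(p−2)^2·(s−5), MU_s = (p−2)^3.
MRS = (3/1)·(s−5)/(p−2).
Tangency: set MRS = p_p/p_s = 9/12 = 0.75.
So (3/1)·(s − 5)/(p − 2) = 0.75, i.e. (s − 5) = 0.25·(p − 2).
Rewrite the budget in excess-of-subsistence terms: 9·(p − 2) + 12·(s − 5) = 174 − 9·2 − 12·5 = 96.
Substituting, 12·(p − 2) = 96, so p − 2 = 8 and p* = 10.
Then s − 5 = 0.25·8 = 2, so s* = 7.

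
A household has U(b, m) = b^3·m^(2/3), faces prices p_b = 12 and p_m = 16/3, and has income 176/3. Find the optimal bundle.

MU_b = 3·b^2·m^(2/3) and MU_m = 2/3·b^3·m^(-1/3).
MRS = MU_b/MU_m = (4.5)·m/b.
Tangency: set MRS = p_b/p_m = 12/(16/3) = 2.25.
So (4.5)·m/b = 2.25, i.e. m = 0.5·b.
Substitute into the budget 12·b + (16/3)·m = 176/3: (44/3)·b = 176/3, so b* = 4.
Then m* = 0.5·4 = 2.

b* = 4, m* = 2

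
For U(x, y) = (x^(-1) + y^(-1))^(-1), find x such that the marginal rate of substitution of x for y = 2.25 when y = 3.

x = 2

For CES with ρ = -1, MRS = (y/x)^2.
Setting (3/x)^2 = 2.25 gives 3/x = 1.5 and x = 2.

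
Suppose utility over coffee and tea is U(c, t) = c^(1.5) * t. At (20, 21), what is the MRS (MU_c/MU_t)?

MU_c = 1.5·√c·t and MU_t = c^(1.5).
MRS = MU_c/MU_t = (1.5)·t/c.
At (20, 21): MRS = 63/40.
The indifference curve has slope −63/40 at this bundle.

MRS = 63/40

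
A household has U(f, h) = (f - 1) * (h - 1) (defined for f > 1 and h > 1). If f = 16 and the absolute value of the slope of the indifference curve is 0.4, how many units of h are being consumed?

MU_f = (h−1), MU_h = (f−1).
MRS = (h−1)/(f−1).
Substitute f = 16: MRS = (h − 1)/15. Setting this equal to 0.4 gives h − 1 = 0.4·15 = 6, so h = 7.

h = 7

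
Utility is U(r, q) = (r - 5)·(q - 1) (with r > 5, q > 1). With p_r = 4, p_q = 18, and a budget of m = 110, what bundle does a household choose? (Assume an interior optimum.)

MU_r = (q−1), MU_q = (r−5).
MRS = (q−1)/(r−5).
Tangency: set MRS = p_r/p_q = 4/18 = 2/9.
So (q − 1)/(r − 5) = 2/9, i.e. (q − 1) = (2/9)·(r − 5).
Rewrite the budget in excess-of-subsistence terms: 4·(r − 5) + 18·(q − 1) = 110 − 4·5 − 18·1 = 72.
Substituting, 8·(r − 5) = 72, so r − 5 = 9 and r* = 14.
Then q − 1 = (2/9)·9 = 2, so q* = 3.

r* = 14, q* = 3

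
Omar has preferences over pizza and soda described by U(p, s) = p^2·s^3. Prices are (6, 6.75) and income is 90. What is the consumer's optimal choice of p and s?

MU_p = 2·p·s^3 and MU_s = 3·p^2·s^2.
MRS = MU_p/MU_s = (2/3)·s/p.
Tangency: set MRS = p_p/p_s = 6/6.75 = 8/9.
So (2/3)·s/p = 8/9, i.e. s = (4/3)·p.
Substitute into the budget 6·p + 6.75·s = 90: 15·p = 90, so p* = 6.
Then s* = (4/3)·6 = 8.

p* = 6, s* = 8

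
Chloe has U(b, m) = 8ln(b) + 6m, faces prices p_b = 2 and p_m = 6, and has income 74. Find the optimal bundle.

b* = 4, m* = 11

MU_b = 8/b, MU_m = 6.
MRS = 8/b ÷ 6.
Tangency: set MRS = p_b/p_m = 2/6 = 1/3.
MRS depends only on b: (4/3)/b = 1/3 ⇒ b* = (4/3)/(1/3) = 4.
From the budget, 6·m = 74 − 2·4 = 66, so m* = 11.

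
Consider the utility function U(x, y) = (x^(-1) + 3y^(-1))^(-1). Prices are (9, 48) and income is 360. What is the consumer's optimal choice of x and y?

x* = 8, y* = 6

For CES with ρ = -1, MRS = (1/3)·(y/x)^2.
Tangency: set MRS = p_x/p_y = 9/48 = 3/16.
So (y/x)^2 = 9/16; taking the square root, y/x = 0.75, i.e. y = 0.75·x.
Substitute into the budget 9·x + 48·y = 360: 45·x = 360, so x* = 8 and y* = 0.75·8 = 6.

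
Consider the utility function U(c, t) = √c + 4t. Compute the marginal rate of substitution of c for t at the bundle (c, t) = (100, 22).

MU_c = 1/(2√c), MU_t = 4.
MRS = 1/(2√c) ÷ 4.
At (100, 22): MRS = 1/80.
So at (100, 22) the consumer would give up 1/80 units of t for one more unit of c.

MRS = 1/80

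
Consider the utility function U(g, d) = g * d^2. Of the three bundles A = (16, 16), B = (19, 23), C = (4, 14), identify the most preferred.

Evaluate utility at each bundle:
U(A) = 4096.
U(B) = 10051.
U(C) = 784.
Highest utility is B, so B ≻ A ≻ C.

Bundle B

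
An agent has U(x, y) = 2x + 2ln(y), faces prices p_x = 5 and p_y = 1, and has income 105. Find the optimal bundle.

x* = 20, y* = 5

MU_x = 2, MU_y = 2/y.
MRS = 2 ÷ (2/y).
Tangency: set MRS = p_x/p_y = 5/1 = 5.
MRS depends only on y: y = 5 ⇒ y* = 5.
From the budget, 5·x = 105 − 1·5 = 100, so x* = 20.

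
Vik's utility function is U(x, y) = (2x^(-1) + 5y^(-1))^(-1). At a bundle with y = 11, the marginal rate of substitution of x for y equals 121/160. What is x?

x = 8

For CES with ρ = -1, MRS = (2/5)·(y/x)^2.
Setting (2/5)·(11/x)^2 = 121/160 gives (11/x)^2 = 121/64, so 11/x = 1.375 and x = 8.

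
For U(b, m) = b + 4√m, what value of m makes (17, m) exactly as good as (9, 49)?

U(9, 49) = 37.
Set U(17, m) = 37 and solve.
With b = 17: 4√m = 37 − 17 = 20, so √m = 5 and m = 25.
Check: U(17, 25) = 37.

m = 25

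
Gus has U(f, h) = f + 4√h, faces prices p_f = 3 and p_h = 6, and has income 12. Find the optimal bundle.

f* = 2, h* = 1

MU_f = 1, MU_h = 4/(2√h).
MRS = 1 ÷ (4/(2√h)).
Tangency: set MRS = p_f/p_h = 3/6 = 0.5.
MRS depends only on h: 0.5·√h = 0.5 ⇒ √h = 0.5/0.5 = 1 ⇒ h* = 1.
From the budget, 3·f = 12 − 6·1 = 6, so f* = 2.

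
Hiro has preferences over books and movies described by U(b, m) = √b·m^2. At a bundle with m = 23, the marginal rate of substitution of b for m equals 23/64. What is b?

MU_b = 0.5·b^(-0.5)·m^2 and MU_m = 2·√b·m.
MRS = MU_b/MU_m = (0.25)·m/b.
Substitute m = 23: MRS = 5.75/b. Setting 5.75/b = 23/64 gives b = 5.75/(23/64) = 16.

b = 16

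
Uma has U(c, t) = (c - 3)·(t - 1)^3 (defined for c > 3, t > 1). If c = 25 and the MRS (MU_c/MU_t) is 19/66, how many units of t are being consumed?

t = 20

MU_c = (t−1)^3, MU_t = 3·(c−3)·(t−1)^2.
MRS = (1/3)·(t−1)/(c−3).
Substitute c = 25: MRS = (t − 1)/66. Setting this equal to 19/66 gives t − 1 = (19/66)·66 = 19, so t = 20.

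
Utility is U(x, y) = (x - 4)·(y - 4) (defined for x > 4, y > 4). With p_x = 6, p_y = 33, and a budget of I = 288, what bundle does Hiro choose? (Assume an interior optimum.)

MU_x = (y−4), MU_y = (x−4).
MRS = (y−4)/(x−4).
Tangency: set MRS = p_x/p_y = 6/33 = 2/11.
So (y − 4)/(x − 4) = 2/11, i.e. (y − 4) = (2/11)·(x − 4).
Rewrite the budget in excess-of-subsistence terms: 6·(x − 4) + 33·(y − 4) = 288 − 6·4 − 33·4 = 132.
Substituting, 12·(x − 4) = 132, so x − 4 = 11 and x* = 15.
Then y − 4 = (2/11)·11 = 2, so y* = 6.

x* = 15, y* = 6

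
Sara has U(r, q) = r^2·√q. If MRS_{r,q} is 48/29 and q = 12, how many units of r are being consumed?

r = 29

MU_r = 2·r·√q and MU_q = 0.5·r^2·q^(-0.5).
MRS = MU_r/MU_q = (4)·q/r.
Substitute q = 12: MRS = 48/r. Setting 48/r = 48/29 gives r = 48/(48/29) = 29.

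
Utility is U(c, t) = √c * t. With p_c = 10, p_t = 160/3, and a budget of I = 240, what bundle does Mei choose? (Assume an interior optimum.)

c* = 8, t* = 3

MU_c = 0.5·c^(-0.5)·t and MU_t = √c.
MRS = MU_c/MU_t = (0.5)·t/c.
Tangency: set MRS = p_c/p_t = 10/(160/3) = 3/16.
So (0.5)·t/c = 3/16, i.e. t = 0.375·c.
Substitute into the budget 10·c + (160/3)·t = 240: 30·c = 240, so c* = 8.
Then t* = 0.375·8 = 3.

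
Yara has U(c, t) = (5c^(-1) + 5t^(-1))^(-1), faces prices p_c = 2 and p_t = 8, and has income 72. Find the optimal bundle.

c* = 12, t* = 6

For CES with ρ = -1, MRS = (t/c)^2.
Tangency: set MRS = p_c/p_t = 2/8 = 0.25.
So (t/c)^2 = 0.25; taking the square root, t/c = 0.5, i.e. t = 0.5·c.
Substitute into the budget 2·c + 8·t = 72: 6·c = 72, so c* = 12 and t* = 0.5·12 = 6.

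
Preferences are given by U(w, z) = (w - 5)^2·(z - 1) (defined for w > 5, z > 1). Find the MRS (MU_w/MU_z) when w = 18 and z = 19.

MRS = 36/13

MU_w = 2·(w−5)·(z−1), MU_z = (w−5)^2.
MRS = (2/1)·(z−1)/(w−5).
At (18, 19): MRS = 36/13.
That is, one extra unit of w is worth 36/13 units of z at the margin.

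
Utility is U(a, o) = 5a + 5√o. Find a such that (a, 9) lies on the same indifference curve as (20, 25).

a = 22

U(20, 25) = 125.
Set U(a, 9) = 125 and solve.
With o = 9: √9 = 3, so 5a = 125 − 5·3 = 110 and a = 22.
Check: U(22, 9) = 125.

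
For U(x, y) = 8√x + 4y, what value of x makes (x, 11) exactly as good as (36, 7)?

U(36, 7) = 76.
Set U(x, 11) = 76 and solve.
With y = 11: 8√x = 76 − 4·11 = 32, so √x = 4 and x = 16.
Check: U(16, 11) = 76.

x = 16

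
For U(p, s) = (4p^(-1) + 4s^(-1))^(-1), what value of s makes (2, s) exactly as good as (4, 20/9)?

s = 5

U depends on (p, s) only through S = 4p^(-1) + 4s^(-1), so equal utility means equal S. At (4, 20/9): S = 2.8.
With p = 2: 4·2^(-1) = 2, so 4s^(-1) = 2.8 − 2 = 0.8, i.e. s^(-1) = 0.2.
Hence s = 1/0.2 = 5.
Check: U(2, 5) = 0.3571.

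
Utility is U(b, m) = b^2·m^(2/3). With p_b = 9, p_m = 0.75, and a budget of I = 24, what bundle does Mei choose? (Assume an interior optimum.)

b* = 2, m* = 8

MU_b = 2·b·m^(2/3) and MU_m = 2/3·b^2·m^(-1/3).
MRS = MU_b/MU_m = (3)·m/b.
Tangency: set MRS = p_b/p_m = 9/0.75 = 12.
So (3)·m/b = 12, i.e. m = 4·b.
Substitute into the budget 9·b + 0.75·m = 24: 12·b = 24, so b* = 2.
Then m* = 4·2 = 8.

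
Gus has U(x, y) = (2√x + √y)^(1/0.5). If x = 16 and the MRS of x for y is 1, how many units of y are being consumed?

y = 4

For CES with ρ = 0.5, MRS = (2/1)·√(y/x).
Setting (2/1)·√(y/16) = 1 gives √(y/16) = 0.5, so y/16 = 0.25 and y = 4.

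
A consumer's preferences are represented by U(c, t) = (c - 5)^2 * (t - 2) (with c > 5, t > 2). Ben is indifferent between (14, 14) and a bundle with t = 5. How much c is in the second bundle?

c = 23

U(14, 14) = 972.
Set U(c, 5) = 972 and solve.
With t = 5: (5 − 2) = 3, so (c − 5)^2 = 972/3 = 324.
Taking the square root (with c > 5): c − 5 = 18, so c = 23.
Check: U(23, 5) = 972.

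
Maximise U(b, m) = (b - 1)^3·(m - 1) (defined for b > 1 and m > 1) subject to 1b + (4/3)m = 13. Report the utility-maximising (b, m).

b* = 9, m* = 3

MU_b = 3·(b−1)^2·(m−1), MU_m = (b−1)^3.
MRS = (3/1)·(m−1)/(b−1).
Tangency: set MRS = p_b/p_m = 1/(4/3) = 0.75.
So (3/1)·(m − 1)/(b − 1) = 0.75, i.e. (m − 1) = 0.25·(b − 1).
Rewrite the budget in excess-of-subsistence terms: 1·(b − 1) + (4/3)·(m − 1) = 13 − 1·1 − (4/3)·1 = 32/3.
Substituting, (4/3)·(b − 1) = 32/3, so b − 1 = 8 and b* = 9.
Then m − 1 = 0.25·8 = 2, so m* = 3.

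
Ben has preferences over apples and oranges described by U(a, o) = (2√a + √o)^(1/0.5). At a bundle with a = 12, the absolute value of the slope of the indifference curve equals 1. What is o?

o = 3

For CES with ρ = 0.5, MRS = (2/1)·√(o/a).
Setting (2/1)·√(o/12) = 1 gives √(o/12) = 0.5, so o/12 = 0.25 and o = 3.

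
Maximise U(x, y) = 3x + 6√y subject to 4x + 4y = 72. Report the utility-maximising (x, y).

x* = 17, y* = 1

MU_x = 3, MU_y = 6/(2√y).
MRS = 3 ÷ (6/(2√y)).
Tangency: set MRS = p_x/p_y = 4/4 = 1.
MRS depends only on y: √y = 1 ⇒ √y = 1 ⇒ y* = 1.
From the budget, 4·x = 72 − 4·1 = 68, so x* = 17.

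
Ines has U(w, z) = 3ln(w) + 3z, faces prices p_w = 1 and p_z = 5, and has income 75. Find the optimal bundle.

MU_w = 3/w, MU_z = 3.
MRS = 3/w ÷ 3.
Tangency: set MRS = p_w/p_z = 1/5 = 0.2.
MRS depends only on w: 1/w = 0.2 ⇒ w* = 1/0.2 = 5.
From the budget, 5·z = 75 − 1·5 = 70, so z* = 14.

w* = 5, z* = 14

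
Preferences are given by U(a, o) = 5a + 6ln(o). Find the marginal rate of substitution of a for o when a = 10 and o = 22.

MU_a = 5, MU_o = 6/o.
MRS = 5 ÷ (6/o).
At (10, 22): MRS = 55/3.
That is, one extra unit of a is worth 55/3 units of o at the margin.

MRS = 55/3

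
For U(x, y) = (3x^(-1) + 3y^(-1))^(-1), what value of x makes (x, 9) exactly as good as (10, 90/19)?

U depends on (x, y) only through S = 3x^(-1) + 3y^(-1), so equal utility means equal S. At (10, 90/19): S = 14/15.
With y = 9: 3·9^(-1) = 1/3, so 3x^(-1) = 14/15 − 1/3 = 0.6, i.e. x^(-1) = 0.2.
Hence x = 1/0.2 = 5.
Check: U(5, 9) = 1.0714.

x = 5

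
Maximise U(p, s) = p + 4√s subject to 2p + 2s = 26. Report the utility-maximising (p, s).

MU_p = 1, MU_s = 4/(2√s).
MRS = 1 ÷ (4/(2√s)).
Tangency: set MRS = p_p/p_s = 2/2 = 1.
MRS depends only on s: 0.5·√s = 1 ⇒ √s = 1/0.5 = 2 ⇒ s* = 4.
From the budget, 2·p = 26 − 2·4 = 18, so p* = 9.

p* = 9, s* = 4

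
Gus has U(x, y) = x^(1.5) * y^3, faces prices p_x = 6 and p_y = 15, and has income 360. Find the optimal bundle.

MU_x = 1.5·√x·y^3 and MU_y = 3·x^(1.5)·y^2.
MRS = MU_x/MU_y = (0.5)·y/x.
Tangency: set MRS = p_x/p_y = 6/15 = 0.4.
So (0.5)·y/x = 0.4, i.e. y = 0.8·x.
Substitute into the budget 6·x + 15·y = 360: 18·x = 360, so x* = 20.
Then y* = 0.8·20 = 16.

x* = 20, y* = 16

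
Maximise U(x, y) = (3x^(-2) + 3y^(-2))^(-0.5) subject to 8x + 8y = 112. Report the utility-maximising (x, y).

For CES with ρ = -2, MRS = (y/x)^3.
Tangency: set MRS = p_x/p_y = 8/8 = 1.
So (y/x)^3 = 1; taking the cube root, y/x = 1, i.e. y = x.
Substitute into the budget 8·x + 8·y = 112: 16·x = 112, so x* = 7 and y* = 7.

x* = 7, y* = 7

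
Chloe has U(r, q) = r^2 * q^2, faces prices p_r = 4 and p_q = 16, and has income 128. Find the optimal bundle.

MU_r = 2·r·q^2 and MU_q = 2·r^2·q.
MRS = MU_r/MU_q = q/r.
Tangency: set MRS = p_r/p_q = 4/16 = 0.25.
So q/r = 0.25, i.e. q = 0.25·r.
Substitute into the budget 4·r + 16·q = 128: 8·r = 128, so r* = 16.
Then q* = 0.25·16 = 4.

r* = 16, q* = 4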